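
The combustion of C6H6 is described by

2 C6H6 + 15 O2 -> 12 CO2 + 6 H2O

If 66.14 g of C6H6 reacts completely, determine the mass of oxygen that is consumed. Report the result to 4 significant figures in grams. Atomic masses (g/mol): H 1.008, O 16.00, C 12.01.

M(C6H6) = 6(12.01) + 6(1.008) = 78.108 g/mol.
M(O2) = 2(16.00) = 32.00 g/mol.
n(C6H6) = 66.140 g / 78.108 g/mol = 0.84678 mol.
From the equation the C6H6:O2 mole ratio is 2:15, so n(O2) = 0.84678 × 15/2 = 6.3508 mol.
Mass of O2 = 6.3508 mol × 32.00 g/mol = 203.23 g.

203.2 g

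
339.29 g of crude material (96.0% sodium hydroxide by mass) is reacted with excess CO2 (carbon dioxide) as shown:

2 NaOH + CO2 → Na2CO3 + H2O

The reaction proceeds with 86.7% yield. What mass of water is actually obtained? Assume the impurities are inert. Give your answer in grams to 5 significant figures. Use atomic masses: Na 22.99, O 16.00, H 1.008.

Pure NaOH available = 339.29 g × 0.960 = 325.718 g.
M(NaOH) = 22.99 + 16.00 + 1.008 = 39.998 g/mol.
M(H2O) = 2(1.008) + 16.00 = 18.016 g/mol.
n(NaOH) = 325.718 g / 39.998 g/mol = 8.14337 mol.
From the equation the NaOH:H2O mole ratio is 2:1, so n(H2O) = 8.14337 × 1/2 = 4.07168 mol.
Mass of H2O = 4.07168 mol × 18.016 g/mol = 73.3555 g.
Actual mass collected = 73.3555 g × 0.867 = 63.5992 g.

63.599 g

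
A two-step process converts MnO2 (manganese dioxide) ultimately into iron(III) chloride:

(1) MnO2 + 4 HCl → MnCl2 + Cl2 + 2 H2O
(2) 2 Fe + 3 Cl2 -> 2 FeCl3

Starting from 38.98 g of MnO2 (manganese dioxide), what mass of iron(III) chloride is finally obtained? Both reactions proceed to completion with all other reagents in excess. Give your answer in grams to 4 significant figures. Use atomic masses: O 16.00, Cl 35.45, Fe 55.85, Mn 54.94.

M(MnO2) = 54.94 + 2(16.00) = 86.94 g/mol.
M(FeCl3) = 55.85 + 3(35.45) = 162.20 g/mol.
n(MnO2) = 38.980 / 86.94 = 0.44836 mol.
Step 1 gives a 1:1 ratio of MnO2 to Cl2, so n(Cl2) = 0.44836 mol.
In step 2 the Cl2:FeCl3 ratio is 3:2, so n(FeCl3) = 0.29890 mol.
Mass of FeCl3 = 0.29890 × 162.20 = 48.482 g.

48.48 g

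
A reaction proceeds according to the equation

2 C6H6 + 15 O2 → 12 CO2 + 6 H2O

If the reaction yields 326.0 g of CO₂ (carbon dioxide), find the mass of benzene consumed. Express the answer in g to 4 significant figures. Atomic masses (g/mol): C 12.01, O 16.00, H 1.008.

M(CO2) = 12.01 + 2(16.00) = 44.01 g/mol.
M(C6H6) = 6(12.01) + 6(1.008) = 78.108 g/mol.
n(CO2) = 326.00 g / 44.01 g/mol = 7.4074 mol.
From the equation the CO2:C6H6 mole ratio is 12:2, so n(C6H6) = 7.4074 × 2/12 = 1.2346 mol.
Mass of C6H6 = 1.2346 mol × 78.108 g/mol = 96.430 g.

96.43 g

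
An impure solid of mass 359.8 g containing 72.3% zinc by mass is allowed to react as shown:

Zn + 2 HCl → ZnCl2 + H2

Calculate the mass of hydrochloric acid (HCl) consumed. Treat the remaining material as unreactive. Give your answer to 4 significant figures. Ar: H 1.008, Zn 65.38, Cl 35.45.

Mass of pure Zn = 359.8 g × 0.723 = 260.14 g.
M(Zn) = 65.38 g/mol.
M(HCl) = 1.008 + 35.45 = 36.458 g/mol.
n(Zn) = 260.14 g / 65.38 g/mol = 3.9788 mol.
From the equation the Zn:HCl mole ratio is 1:2, so n(HCl) = 3.9788 × 2/1 = 7.9576 mol.
Mass of HCl = 7.9576 mol × 36.458 g/mol = 290.12 g.

290.1 g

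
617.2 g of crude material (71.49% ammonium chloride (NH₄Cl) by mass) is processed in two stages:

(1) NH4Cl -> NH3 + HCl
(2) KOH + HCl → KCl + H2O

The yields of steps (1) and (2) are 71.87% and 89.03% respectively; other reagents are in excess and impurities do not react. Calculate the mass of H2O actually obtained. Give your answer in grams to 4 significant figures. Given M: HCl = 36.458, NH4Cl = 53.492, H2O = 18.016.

95.09 g

Pure NH4Cl = 617.2 × 0.7149 = 441.24 g.
n(NH4Cl) = 441.24 / 53.492 = 8.2486 mol.
Step 1 (NH4Cl:HCl = 1:1): theoretical n(HCl) = 8.2486 mol; at 71.87% yield, n(HCl) = 5.9283 mol.
Step 2 (HCl:H2O = 1:1): theoretical n(H2O) = 5.9283 mol, so theoretical mass = 5.9283 × 18.016 = 106.80 g.
At 89.03% yield, actual mass of H2O = 106.80 × 0.8903 = 95.088 g.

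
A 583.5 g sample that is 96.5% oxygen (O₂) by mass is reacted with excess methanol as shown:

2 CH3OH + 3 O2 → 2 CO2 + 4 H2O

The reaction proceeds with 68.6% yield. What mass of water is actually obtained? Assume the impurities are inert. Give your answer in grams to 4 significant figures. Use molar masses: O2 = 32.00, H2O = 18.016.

Pure O2 available = 583.5 g × 0.965 = 563.08 g.
n(O2) = 563.08 g / 32.00 g/mol = 17.596 mol.
From the equation the O2:H2O mole ratio is 3:4, so n(H2O) = 17.596 × 4/3 = 23.462 mol.
Mass of H2O = 23.462 mol × 18.016 g/mol = 422.68 g.
Actual mass collected = 422.68 g × 0.686 = 289.96 g.

290.0 g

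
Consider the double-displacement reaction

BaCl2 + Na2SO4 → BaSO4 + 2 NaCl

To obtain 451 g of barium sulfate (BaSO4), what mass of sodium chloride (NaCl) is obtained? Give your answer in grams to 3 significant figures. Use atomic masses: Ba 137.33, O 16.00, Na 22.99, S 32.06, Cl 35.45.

226 g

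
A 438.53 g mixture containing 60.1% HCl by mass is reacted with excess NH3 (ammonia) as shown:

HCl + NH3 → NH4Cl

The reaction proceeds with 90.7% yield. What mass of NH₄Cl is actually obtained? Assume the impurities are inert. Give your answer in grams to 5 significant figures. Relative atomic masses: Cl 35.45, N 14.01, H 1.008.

Pure HCl available = 438.53 g × 0.601 = 263.557 g.
M(HCl) = 1.008 + 35.45 = 36.458 g/mol.
M(NH4Cl) = 14.01 + 4(1.008) + 35.45 = 53.492 g/mol.
n(HCl) = 263.557 g / 36.458 g/mol = 7.22905 mol.
From the equation the HCl:NH4Cl mole ratio is 1:1, so n(NH4Cl) = 7.22905 × 1/1 = 7.22905 mol.
Mass of NH4Cl = 7.22905 mol × 53.492 g/mol = 386.696 g.
Actual mass collected = 386.696 g × 0.907 = 350.733 g.

350.73 g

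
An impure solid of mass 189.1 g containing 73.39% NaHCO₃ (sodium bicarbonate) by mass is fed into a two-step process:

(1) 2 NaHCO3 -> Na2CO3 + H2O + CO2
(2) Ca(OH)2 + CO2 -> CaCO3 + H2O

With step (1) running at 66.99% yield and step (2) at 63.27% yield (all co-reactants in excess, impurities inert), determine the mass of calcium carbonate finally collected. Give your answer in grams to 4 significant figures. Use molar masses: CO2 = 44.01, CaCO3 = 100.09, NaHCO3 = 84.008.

Pure NaHCO3 = 189.1 × 0.7339 = 138.78 g.
n(NaHCO3) = 138.78 / 84.008 = 1.6520 mol.
Step 1 (NaHCO3:CO2 = 2:1): theoretical n(CO2) = 0.82600 mol; at 66.99% yield, n(CO2) = 0.55333 mol.
Step 2 (CO2:CaCO3 = 1:1): theoretical n(CaCO3) = 0.55333 mol, so theoretical mass = 0.55333 × 100.09 = 55.383 g.
At 63.27% yield, actual mass of CaCO3 = 55.383 × 0.6327 = 35.041 g.

35.04 g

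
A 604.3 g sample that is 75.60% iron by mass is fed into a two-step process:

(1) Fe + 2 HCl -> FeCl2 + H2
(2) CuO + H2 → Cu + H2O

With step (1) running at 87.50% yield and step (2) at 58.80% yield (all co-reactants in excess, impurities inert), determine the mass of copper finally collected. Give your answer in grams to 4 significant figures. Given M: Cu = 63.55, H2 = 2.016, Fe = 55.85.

267.5 g

Pure Fe = 604.3 × 0.7560 = 456.85 g.
n(Fe) = 456.85 / 55.85 = 8.1800 mol.
Step 1 (Fe:H2 = 1:1): theoretical n(H2) = 8.1800 mol; at 87.50% yield, n(H2) = 7.1575 mol.
Step 2 (H2:Cu = 1:1): theoretical n(Cu) = 7.1575 mol, so theoretical mass = 7.1575 × 63.55 = 454.86 g.
At 58.80% yield, actual mass of Cu = 454.86 × 0.5880 = 267.46 g.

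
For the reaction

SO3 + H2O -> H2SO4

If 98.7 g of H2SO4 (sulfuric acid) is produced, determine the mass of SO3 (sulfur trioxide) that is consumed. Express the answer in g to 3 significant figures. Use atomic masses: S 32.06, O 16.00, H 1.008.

M(H2SO4) = 2(1.008) + 32.06 + 4(16.00) = 98.076 g/mol.
M(SO3) = 32.06 + 3(16.00) = 80.06 g/mol.
n(H2SO4) = 98.70 g / 98.076 g/mol = 1.006 mol.
From the equation the H2SO4:SO3 mole ratio is 1:1, so n(SO3) = 1.006 × 1/1 = 1.006 mol.
Mass of SO3 = 1.006 mol × 80.06 g/mol = 80.57 g.

80.6 g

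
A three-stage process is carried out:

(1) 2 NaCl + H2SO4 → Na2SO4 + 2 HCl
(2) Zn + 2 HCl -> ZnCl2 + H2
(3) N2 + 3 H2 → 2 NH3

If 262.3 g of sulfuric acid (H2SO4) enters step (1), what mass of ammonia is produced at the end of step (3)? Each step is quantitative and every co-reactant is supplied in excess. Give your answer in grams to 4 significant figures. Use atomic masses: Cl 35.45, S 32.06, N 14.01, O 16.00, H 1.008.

30.37 g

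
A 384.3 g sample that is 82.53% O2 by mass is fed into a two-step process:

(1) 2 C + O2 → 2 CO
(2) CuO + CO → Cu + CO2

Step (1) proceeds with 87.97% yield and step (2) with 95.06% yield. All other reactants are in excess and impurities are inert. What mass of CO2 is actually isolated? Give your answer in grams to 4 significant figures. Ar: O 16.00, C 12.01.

Pure O2 = 384.3 × 0.8253 = 317.16 g.
M(O2) = 2(16.00) = 32.00 g/mol.
M(CO2) = 12.01 + 2(16.00) = 44.01 g/mol.
n(O2) = 317.16 / 32.00 = 9.9113 mol.
Step 1 (O2:CO = 1:2): theoretical n(CO) = 19.823 mol; at 87.97% yield, n(CO) = 17.438 mol.
Step 2 (CO:CO2 = 1:1): theoretical n(CO2) = 17.438 mol, so theoretical mass = 17.438 × 44.01 = 767.45 g.
At 95.06% yield, actual mass of CO2 = 767.45 × 0.9506 = 729.53 g.

729.5 g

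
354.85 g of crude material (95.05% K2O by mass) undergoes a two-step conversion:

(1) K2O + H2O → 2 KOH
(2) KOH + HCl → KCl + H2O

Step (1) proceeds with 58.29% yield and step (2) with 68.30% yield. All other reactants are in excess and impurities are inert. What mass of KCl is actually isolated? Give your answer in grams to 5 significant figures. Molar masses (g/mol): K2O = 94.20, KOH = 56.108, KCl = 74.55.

212.54 g

Pure K2O = 354.85 × 0.9505 = 337.285 g.
n(K2O) = 337.285 / 94.20 = 3.58052 mol.
Step 1 (K2O:KOH = 1:2): theoretical n(KOH) = 7.16104 mol; at 58.29% yield, n(KOH) = 4.17417 mol.
Step 2 (KOH:KCl = 1:1): theoretical n(KCl) = 4.17417 mol, so theoretical mass = 4.17417 × 74.55 = 311.184 g.
At 68.30% yield, actual mass of KCl = 311.184 × 0.6830 = 212.539 g.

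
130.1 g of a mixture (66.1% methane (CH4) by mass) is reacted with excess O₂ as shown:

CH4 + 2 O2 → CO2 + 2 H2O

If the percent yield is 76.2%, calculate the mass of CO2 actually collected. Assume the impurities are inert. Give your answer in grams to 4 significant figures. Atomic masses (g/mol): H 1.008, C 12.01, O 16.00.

Pure CH4 available = 130.1 g × 0.661 = 85.996 g.
M(CH4) = 12.01 + 4(1.008) = 16.042 g/mol.
M(CO2) = 12.01 + 2(16.00) = 44.01 g/mol.
n(CH4) = 85.996 g / 16.042 g/mol = 5.3607 mol.
From the equation the CH4:CO2 mole ratio is 1:1, so n(CO2) = 5.3607 × 1/1 = 5.3607 mol.
Mass of CO2 = 5.3607 mol × 44.01 g/mol = 235.92 g.
Actual mass collected = 235.92 g × 0.762 = 179.77 g.

179.8 g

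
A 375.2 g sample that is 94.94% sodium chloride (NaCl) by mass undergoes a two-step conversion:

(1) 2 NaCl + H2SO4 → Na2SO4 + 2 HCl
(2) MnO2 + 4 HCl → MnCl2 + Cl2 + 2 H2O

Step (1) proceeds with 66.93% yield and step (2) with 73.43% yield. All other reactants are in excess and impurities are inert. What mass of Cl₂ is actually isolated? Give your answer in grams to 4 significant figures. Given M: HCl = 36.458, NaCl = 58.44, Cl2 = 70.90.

Pure NaCl = 375.2 × 0.9494 = 356.21 g.
n(NaCl) = 356.21 / 58.44 = 6.0954 mol.
Step 1 (NaCl:HCl = 2:2): theoretical n(HCl) = 6.0954 mol; at 66.93% yield, n(HCl) = 4.0796 mol.
Step 2 (HCl:Cl2 = 4:1): theoretical n(Cl2) = 1.0199 mol, so theoretical mass = 1.0199 × 70.90 = 72.312 g.
At 73.43% yield, actual mass of Cl2 = 72.312 × 0.7343 = 53.099 g.

53.10 g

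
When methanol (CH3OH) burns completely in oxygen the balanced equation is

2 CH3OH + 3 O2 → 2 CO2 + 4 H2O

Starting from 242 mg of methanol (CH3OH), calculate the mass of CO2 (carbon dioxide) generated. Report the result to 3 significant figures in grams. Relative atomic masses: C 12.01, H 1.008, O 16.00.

0.332 g

M(CH3OH) = 12.01 + 4(1.008) + 16.00 = 32.042 g/mol.
M(CO2) = 12.01 + 2(16.00) = 44.01 g/mol.
Convert: 242 mg = 0.2420 g.
n(CH3OH) = 0.2420 g / 32.042 g/mol = 0.007553 mol.
From the equation the CH3OH:CO2 mole ratio is 2:2, so n(CO2) = 0.007553 × 2/2 = 0.007553 mol.
Mass of CO2 = 0.007553 mol × 44.01 g/mol = 0.3324 g.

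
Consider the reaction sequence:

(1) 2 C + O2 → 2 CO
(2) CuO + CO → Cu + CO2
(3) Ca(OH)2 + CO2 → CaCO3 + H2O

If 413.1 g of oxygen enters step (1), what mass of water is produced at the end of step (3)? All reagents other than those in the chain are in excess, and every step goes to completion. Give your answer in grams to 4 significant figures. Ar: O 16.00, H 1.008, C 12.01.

M(O2) = 2(16.00) = 32.00 g/mol.
M(H2O) = 2(1.008) + 16.00 = 18.016 g/mol.
n(O2) = 413.1 / 32.00 = 12.909 mol.
Reaction (1): O2→CO ratio 1:2 ⇒ n(CO) = 25.819 mol.
Reaction (2): CO→CO2 ratio 1:1 ⇒ n(CO2) = 25.819 mol.
Reaction (3): CO2→H2O ratio 1:1 ⇒ n(H2O) = 25.819 mol.
Mass of H2O = 25.819 × 18.016 = 465.15 g.

465.2 g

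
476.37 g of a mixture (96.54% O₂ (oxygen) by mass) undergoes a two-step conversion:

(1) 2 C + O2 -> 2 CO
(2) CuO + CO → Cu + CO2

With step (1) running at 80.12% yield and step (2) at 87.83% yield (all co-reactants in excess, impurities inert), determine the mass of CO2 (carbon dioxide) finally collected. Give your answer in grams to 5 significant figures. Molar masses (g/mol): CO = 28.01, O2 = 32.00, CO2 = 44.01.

890.16 g

Pure O2 = 476.37 × 0.9654 = 459.888 g.
n(O2) = 459.888 / 32.00 = 14.3715 mol.
Step 1 (O2:CO = 1:2): theoretical n(CO) = 28.7430 mol; at 80.12% yield, n(CO) = 23.0289 mol.
Step 2 (CO:CO2 = 1:1): theoretical n(CO2) = 23.0289 mol, so theoretical mass = 23.0289 × 44.01 = 1013.50 g.
At 87.83% yield, actual mass of CO2 = 1013.50 × 0.8783 = 890.158 g.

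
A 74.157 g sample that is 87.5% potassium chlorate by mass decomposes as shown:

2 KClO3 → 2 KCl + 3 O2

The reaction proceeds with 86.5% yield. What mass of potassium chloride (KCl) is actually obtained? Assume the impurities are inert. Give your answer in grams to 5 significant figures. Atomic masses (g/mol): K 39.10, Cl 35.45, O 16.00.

Pure KClO3 available = 74.157 g × 0.875 = 64.8874 g.
M(KClO3) = 39.10 + 35.45 + 3(16.00) = 122.55 g/mol.
M(KCl) = 39.10 + 35.45 = 74.55 g/mol.
n(KClO3) = 64.8874 g / 122.55 g/mol = 0.529477 mol.
From the equation the KClO3:KCl mole ratio is 2:2, so n(KCl) = 0.529477 × 2/2 = 0.529477 mol.
Mass of KCl = 0.529477 mol × 74.55 g/mol = 39.4725 g.
Actual mass collected = 39.4725 g × 0.865 = 34.1437 g.

34.144 g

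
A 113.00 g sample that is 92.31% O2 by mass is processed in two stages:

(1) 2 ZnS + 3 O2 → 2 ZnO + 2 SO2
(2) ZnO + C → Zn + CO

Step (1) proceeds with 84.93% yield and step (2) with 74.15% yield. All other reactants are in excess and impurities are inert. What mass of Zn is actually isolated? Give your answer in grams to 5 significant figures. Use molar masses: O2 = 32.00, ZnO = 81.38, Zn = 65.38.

Pure O2 = 113.00 × 0.9231 = 104.310 g.
n(O2) = 104.310 / 32.00 = 3.25970 mol.
Step 1 (O2:ZnO = 3:2): theoretical n(ZnO) = 2.17313 mol; at 84.93% yield, n(ZnO) = 1.84564 mol.
Step 2 (ZnO:Zn = 1:1): theoretical n(Zn) = 1.84564 mol, so theoretical mass = 1.84564 × 65.38 = 120.668 g.
At 74.15% yield, actual mass of Zn = 120.668 × 0.7415 = 89.4753 g.

89.475 g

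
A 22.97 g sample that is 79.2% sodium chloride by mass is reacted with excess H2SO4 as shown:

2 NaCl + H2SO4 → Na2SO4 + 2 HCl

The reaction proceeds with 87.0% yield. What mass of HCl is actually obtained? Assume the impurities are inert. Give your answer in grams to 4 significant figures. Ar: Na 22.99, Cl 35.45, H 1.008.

9.874 g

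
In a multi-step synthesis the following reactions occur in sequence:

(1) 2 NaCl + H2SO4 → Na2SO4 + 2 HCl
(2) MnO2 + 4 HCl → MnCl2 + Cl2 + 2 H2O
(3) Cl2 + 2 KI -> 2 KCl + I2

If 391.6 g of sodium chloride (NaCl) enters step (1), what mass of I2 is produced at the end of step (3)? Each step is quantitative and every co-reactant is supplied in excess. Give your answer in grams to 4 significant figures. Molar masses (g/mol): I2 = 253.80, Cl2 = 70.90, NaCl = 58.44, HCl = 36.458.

n(NaCl) = 391.6 / 58.44 = 6.7009 mol.
Reaction (1): NaCl→HCl ratio 2:2 ⇒ n(HCl) = 6.7009 mol.
Reaction (2): HCl→Cl2 ratio 4:1 ⇒ n(Cl2) = 1.6752 mol.
Reaction (3): Cl2→I2 ratio 1:1 ⇒ n(I2) = 1.6752 mol.
Mass of I2 = 1.6752 × 253.80 = 425.17 g.

425.2 g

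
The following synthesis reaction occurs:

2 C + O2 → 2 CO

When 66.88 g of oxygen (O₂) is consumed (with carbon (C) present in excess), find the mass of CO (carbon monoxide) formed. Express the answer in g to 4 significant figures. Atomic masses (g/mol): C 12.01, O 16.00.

M(O2) = 2(16.00) = 32.00 g/mol.
M(CO) = 12.01 + 16.00 = 28.01 g/mol.
n(O2) = 66.880 g / 32.00 g/mol = 2.0900 mol.
From the equation the O2:CO mole ratio is 1:2, so n(CO) = 2.0900 × 2/1 = 4.1800 mol.
Mass of CO = 4.1800 mol × 28.01 g/mol = 117.08 g.

117.1 g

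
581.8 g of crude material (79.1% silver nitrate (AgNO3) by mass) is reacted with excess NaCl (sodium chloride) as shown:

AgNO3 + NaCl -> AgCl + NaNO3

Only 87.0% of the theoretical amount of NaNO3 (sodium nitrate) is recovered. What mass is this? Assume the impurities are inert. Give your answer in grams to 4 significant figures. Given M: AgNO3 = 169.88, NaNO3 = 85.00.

200.3 g

Pure AgNO3 available = 581.8 g × 0.791 = 460.20 g.
n(AgNO3) = 460.20 g / 169.88 g/mol = 2.7090 mol.
From the equation the AgNO3:NaNO3 mole ratio is 1:1, so n(NaNO3) = 2.7090 × 1/1 = 2.7090 mol.
Mass of NaNO3 = 2.7090 mol × 85.00 g/mol = 230.26 g.
Actual mass collected = 230.26 g × 0.870 = 200.33 g.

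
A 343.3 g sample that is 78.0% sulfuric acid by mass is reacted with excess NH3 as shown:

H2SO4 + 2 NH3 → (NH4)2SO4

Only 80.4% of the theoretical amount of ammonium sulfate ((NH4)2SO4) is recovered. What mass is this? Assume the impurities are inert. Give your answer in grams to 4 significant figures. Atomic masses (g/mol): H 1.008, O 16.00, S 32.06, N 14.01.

290.1 g

Pure H2SO4 available = 343.3 g × 0.780 = 267.77 g.
M(H2SO4) = 2(1.008) + 32.06 + 4(16.00) = 98.076 g/mol.
M((NH4)2SO4) = 2(14.01) + 8(1.008) + 32.06 + 4(16.00) = 132.144 g/mol.
n(H2SO4) = 267.77 g / 98.076 g/mol = 2.7303 mol.
From the equation the H2SO4:(NH4)2SO4 mole ratio is 1:1, so n((NH4)2SO4) = 2.7303 × 1/1 = 2.7303 mol.
Mass of (NH4)2SO4 = 2.7303 mol × 132.144 g/mol = 360.79 g.
Actual mass collected = 360.79 g × 0.804 = 290.07 g.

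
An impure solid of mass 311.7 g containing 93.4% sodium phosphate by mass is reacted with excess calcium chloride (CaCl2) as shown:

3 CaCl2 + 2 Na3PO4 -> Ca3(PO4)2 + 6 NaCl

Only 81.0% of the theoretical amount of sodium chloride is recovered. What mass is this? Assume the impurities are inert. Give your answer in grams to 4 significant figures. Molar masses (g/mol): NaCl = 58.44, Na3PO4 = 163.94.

252.2 g

Pure Na3PO4 available = 311.7 g × 0.934 = 291.13 g.
n(Na3PO4) = 291.13 g / 163.94 g/mol = 1.7758 mol.
From the equation the Na3PO4:NaCl mole ratio is 2:6, so n(NaCl) = 1.7758 × 6/2 = 5.3275 mol.
Mass of NaCl = 5.3275 mol × 58.44 g/mol = 311.34 g.
Actual mass collected = 311.34 g × 0.810 = 252.18 g.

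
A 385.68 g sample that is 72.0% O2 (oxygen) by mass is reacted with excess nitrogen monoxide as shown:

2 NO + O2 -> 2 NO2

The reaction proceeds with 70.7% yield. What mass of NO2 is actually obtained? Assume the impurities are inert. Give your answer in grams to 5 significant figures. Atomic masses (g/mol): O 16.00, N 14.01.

Pure O2 available = 385.68 g × 0.720 = 277.690 g.
M(O2) = 2(16.00) = 32.00 g/mol.
M(NO2) = 14.01 + 2(16.00) = 46.01 g/mol.
n(O2) = 277.690 g / 32.00 g/mol = 8.67780 mol.
From the equation the O2:NO2 mole ratio is 1:2, so n(NO2) = 8.67780 × 2/1 = 17.3556 mol.
Mass of NO2 = 17.3556 mol × 46.01 g/mol = 798.531 g.
Actual mass collected = 798.531 g × 0.707 = 564.562 g.

564.56 g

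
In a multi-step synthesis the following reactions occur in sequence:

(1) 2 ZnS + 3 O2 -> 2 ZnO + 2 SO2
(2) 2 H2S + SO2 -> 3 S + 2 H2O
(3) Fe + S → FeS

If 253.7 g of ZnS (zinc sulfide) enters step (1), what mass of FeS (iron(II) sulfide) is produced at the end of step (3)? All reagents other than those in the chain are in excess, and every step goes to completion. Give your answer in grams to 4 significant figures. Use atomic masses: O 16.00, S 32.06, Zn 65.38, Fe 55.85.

M(ZnS) = 65.38 + 32.06 = 97.44 g/mol.
M(FeS) = 55.85 + 32.06 = 87.91 g/mol.
n(ZnS) = 253.7 / 97.44 = 2.6037 mol.
Reaction (1): ZnS→SO2 ratio 2:2 ⇒ n(SO2) = 2.6037 mol.
Reaction (2): SO2→S ratio 1:3 ⇒ n(S) = 7.8110 mol.
Reaction (3): S→FeS ratio 1:1 ⇒ n(FeS) = 7.8110 mol.
Mass of FeS = 7.8110 × 87.91 = 686.66 g.

686.7 g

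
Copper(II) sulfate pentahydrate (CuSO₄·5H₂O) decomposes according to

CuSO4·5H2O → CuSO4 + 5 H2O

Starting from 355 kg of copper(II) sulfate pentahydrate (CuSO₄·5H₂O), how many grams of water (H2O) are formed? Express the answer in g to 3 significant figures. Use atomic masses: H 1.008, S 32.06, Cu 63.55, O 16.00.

M(CuSO4·5H2O) = 63.55 + 32.06 + 9(16.00) + 10(1.008) = 249.69 g/mol.
M(H2O) = 2(1.008) + 16.00 = 18.016 g/mol.
Convert: 355 kg = 355000 g.
n(CuSO4·5H2O) = 355000 g / 249.69 g/mol = 1422 mol.
From the equation the CuSO4·5H2O:H2O mole ratio is 1:5, so n(H2O) = 1422 × 5/1 = 7109 mol.
Mass of H2O = 7109 mol × 18.016 g/mol = 128100 g.

128000 g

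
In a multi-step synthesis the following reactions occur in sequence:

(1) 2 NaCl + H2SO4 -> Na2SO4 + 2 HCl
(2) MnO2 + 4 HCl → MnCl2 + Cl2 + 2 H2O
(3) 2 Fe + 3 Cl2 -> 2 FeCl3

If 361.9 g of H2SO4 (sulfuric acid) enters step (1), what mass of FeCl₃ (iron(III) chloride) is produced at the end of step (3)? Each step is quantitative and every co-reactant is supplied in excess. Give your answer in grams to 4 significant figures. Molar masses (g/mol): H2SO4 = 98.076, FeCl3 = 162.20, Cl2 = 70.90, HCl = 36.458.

n(H2SO4) = 361.9 / 98.076 = 3.6900 mol.
Reaction (1): H2SO4→HCl ratio 1:2 ⇒ n(HCl) = 7.3800 mol.
Reaction (2): HCl→Cl2 ratio 4:1 ⇒ n(Cl2) = 1.8450 mol.
Reaction (3): Cl2→FeCl3 ratio 3:2 ⇒ n(FeCl3) = 1.2300 mol.
Mass of FeCl3 = 1.2300 × 162.20 = 199.51 g.

199.5 g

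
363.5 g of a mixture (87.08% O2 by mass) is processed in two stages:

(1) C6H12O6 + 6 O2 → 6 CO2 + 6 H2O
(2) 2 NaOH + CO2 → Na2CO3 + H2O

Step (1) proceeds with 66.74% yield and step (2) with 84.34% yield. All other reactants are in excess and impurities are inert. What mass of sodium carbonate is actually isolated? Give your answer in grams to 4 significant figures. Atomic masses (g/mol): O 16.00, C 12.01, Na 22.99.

590.1 g

Pure O2 = 363.5 × 0.8708 = 316.54 g.
M(O2) = 2(16.00) = 32.00 g/mol.
M(Na2CO3) = 2(22.99) + 12.01 + 3(16.00) = 105.99 g/mol.
n(O2) = 316.54 / 32.00 = 9.8917 mol.
Step 1 (O2:CO2 = 6:6): theoretical n(CO2) = 9.8917 mol; at 66.74% yield, n(CO2) = 6.6017 mol.
Step 2 (CO2:Na2CO3 = 1:1): theoretical n(Na2CO3) = 6.6017 mol, so theoretical mass = 6.6017 × 105.99 = 699.72 g.
At 84.34% yield, actual mass of Na2CO3 = 699.72 × 0.8434 = 590.14 g.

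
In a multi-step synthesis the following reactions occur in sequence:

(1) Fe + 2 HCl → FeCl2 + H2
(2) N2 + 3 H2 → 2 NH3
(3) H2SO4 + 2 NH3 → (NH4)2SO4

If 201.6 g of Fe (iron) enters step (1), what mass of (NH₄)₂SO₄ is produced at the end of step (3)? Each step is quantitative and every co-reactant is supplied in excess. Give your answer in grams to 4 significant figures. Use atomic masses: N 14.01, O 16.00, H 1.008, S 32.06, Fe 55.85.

159.0 g

M(Fe) = 55.85 g/mol.
M((NH4)2SO4) = 2(14.01) + 8(1.008) + 32.06 + 4(16.00) = 132.144 g/mol.
n(Fe) = 201.6 / 55.85 = 3.6097 mol.
Reaction (1): Fe→H2 ratio 1:1 ⇒ n(H2) = 3.6097 mol.
Reaction (2): H2→NH3 ratio 3:2 ⇒ n(NH3) = 2.4064 mol.
Reaction (3): NH3→(NH4)2SO4 ratio 2:1 ⇒ n((NH4)2SO4) = 1.2032 mol.
Mass of (NH4)2SO4 = 1.2032 × 132.144 = 159.00 g.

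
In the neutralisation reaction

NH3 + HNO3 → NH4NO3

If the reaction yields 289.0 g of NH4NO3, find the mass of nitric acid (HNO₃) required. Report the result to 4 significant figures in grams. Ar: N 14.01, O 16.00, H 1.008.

227.5 g

M(NH4NO3) = 2(14.01) + 4(1.008) + 3(16.00) = 80.052 g/mol.
M(HNO3) = 1.008 + 14.01 + 3(16.00) = 63.018 g/mol.
n(NH4NO3) = 289.00 g / 80.052 g/mol = 3.6102 mol.
From the equation the NH4NO3:HNO3 mole ratio is 1:1, so n(HNO3) = 3.6102 × 1/1 = 3.6102 mol.
Mass of HNO3 = 3.6102 mol × 63.018 g/mol = 227.50 g.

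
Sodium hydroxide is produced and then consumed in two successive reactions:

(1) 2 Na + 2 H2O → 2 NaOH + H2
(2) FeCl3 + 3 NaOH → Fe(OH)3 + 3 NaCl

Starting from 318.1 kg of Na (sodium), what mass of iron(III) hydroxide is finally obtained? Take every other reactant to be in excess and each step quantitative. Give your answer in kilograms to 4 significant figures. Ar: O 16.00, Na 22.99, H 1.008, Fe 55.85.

M(Na) = 22.99 g/mol.
M(Fe(OH)3) = 55.85 + 3(16.00) + 3(1.008) = 106.874 g/mol.
318.1 kg = 318100 g.
n(Na) = 318100 / 22.99 = 13836 mol.
Step 1 gives a 2:2 ratio of Na to NaOH, so n(NaOH) = 13836 mol.
In step 2 the NaOH:Fe(OH)3 ratio is 3:1, so n(Fe(OH)3) = 4612.2 mol.
Mass of Fe(OH)3 = 4612.2 × 106.874 = 492920 g = 492.9 kg.

492.9 kg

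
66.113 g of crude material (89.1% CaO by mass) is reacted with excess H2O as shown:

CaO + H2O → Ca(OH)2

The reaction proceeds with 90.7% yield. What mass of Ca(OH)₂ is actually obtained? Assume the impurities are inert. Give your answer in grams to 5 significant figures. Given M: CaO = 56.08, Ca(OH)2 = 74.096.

Pure CaO available = 66.113 g × 0.891 = 58.9067 g.
n(CaO) = 58.9067 g / 56.08 g/mol = 1.05040 mol.
From the equation the CaO:Ca(OH)2 mole ratio is 1:1, so n(Ca(OH)2) = 1.05040 × 1/1 = 1.05040 mol.
Mass of Ca(OH)2 = 1.05040 mol × 74.096 g/mol = 77.8308 g.
Actual mass collected = 77.8308 g × 0.907 = 70.5925 g.

70.593 g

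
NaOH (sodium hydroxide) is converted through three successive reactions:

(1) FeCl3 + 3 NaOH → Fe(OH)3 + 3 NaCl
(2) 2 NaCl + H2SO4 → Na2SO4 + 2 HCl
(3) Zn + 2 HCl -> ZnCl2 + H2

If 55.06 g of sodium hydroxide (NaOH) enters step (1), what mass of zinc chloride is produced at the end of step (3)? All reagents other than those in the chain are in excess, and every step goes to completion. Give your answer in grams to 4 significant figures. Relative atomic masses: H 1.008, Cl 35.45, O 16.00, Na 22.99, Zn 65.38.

M(NaOH) = 22.99 + 16.00 + 1.008 = 39.998 g/mol.
M(ZnCl2) = 65.38 + 2(35.45) = 136.28 g/mol.
n(NaOH) = 55.06 / 39.998 = 1.3766 mol.
Reaction (1): NaOH→NaCl ratio 3:3 ⇒ n(NaCl) = 1.3766 mol.
Reaction (2): NaCl→HCl ratio 2:2 ⇒ n(HCl) = 1.3766 mol.
Reaction (3): HCl→ZnCl2 ratio 2:1 ⇒ n(ZnCl2) = 0.68828 mol.
Mass of ZnCl2 = 0.68828 × 136.28 = 93.799 g.

93.80 g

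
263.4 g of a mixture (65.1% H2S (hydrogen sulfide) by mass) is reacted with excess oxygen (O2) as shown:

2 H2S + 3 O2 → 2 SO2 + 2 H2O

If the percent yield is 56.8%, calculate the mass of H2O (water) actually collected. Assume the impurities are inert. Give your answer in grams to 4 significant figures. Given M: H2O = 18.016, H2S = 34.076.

Pure H2S available = 263.4 g × 0.651 = 171.47 g.
n(H2S) = 171.47 g / 34.076 g/mol = 5.0321 mol.
From the equation the H2S:H2O mole ratio is 2:2, so n(H2O) = 5.0321 × 2/2 = 5.0321 mol.
Mass of H2O = 5.0321 mol × 18.016 g/mol = 90.658 g.
Actual mass collected = 90.658 g × 0.568 = 51.494 g.

51.49 g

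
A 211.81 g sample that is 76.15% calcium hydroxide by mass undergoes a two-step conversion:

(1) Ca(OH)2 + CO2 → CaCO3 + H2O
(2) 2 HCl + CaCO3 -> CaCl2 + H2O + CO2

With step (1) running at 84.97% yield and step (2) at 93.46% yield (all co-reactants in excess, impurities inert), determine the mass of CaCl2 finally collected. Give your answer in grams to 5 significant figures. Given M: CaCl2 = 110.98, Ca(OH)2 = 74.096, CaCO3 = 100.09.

191.85 g

Pure Ca(OH)2 = 211.81 × 0.7615 = 161.293 g.
n(Ca(OH)2) = 161.293 / 74.096 = 2.17682 mol.
Step 1 (Ca(OH)2:CaCO3 = 1:1): theoretical n(CaCO3) = 2.17682 mol; at 84.97% yield, n(CaCO3) = 1.84964 mol.
Step 2 (CaCO3:CaCl2 = 1:1): theoretical n(CaCl2) = 1.84964 mol, so theoretical mass = 1.84964 × 110.98 = 205.273 g.
At 93.46% yield, actual mass of CaCl2 = 205.273 × 0.9346 = 191.848 g.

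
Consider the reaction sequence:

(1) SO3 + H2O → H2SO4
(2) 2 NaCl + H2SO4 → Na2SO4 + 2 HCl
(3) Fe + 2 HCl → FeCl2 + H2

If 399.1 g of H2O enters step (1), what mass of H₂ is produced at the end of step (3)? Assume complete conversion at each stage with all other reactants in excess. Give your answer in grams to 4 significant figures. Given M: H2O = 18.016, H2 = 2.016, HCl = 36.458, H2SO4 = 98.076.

n(H2O) = 399.1 / 18.016 = 22.153 mol.
Reaction (1): H2O→H2SO4 ratio 1:1 ⇒ n(H2SO4) = 22.153 mol.
Reaction (2): H2SO4→HCl ratio 1:2 ⇒ n(HCl) = 44.305 mol.
Reaction (3): HCl→H2 ratio 2:1 ⇒ n(H2) = 22.153 mol.
Mass of H2 = 22.153 × 2.016 = 44.660 g.

44.66 g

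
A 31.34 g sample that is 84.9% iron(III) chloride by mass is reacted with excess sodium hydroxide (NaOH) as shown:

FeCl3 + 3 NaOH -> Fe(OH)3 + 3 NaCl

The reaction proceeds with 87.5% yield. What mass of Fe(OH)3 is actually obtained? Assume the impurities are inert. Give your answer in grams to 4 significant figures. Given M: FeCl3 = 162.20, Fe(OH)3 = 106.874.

15.34 g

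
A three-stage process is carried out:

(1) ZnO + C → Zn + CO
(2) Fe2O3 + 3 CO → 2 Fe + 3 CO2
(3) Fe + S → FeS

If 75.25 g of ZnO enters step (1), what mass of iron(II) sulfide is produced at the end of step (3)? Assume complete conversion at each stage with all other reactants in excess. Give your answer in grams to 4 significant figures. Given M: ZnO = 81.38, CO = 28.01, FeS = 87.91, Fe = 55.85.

n(ZnO) = 75.25 / 81.38 = 0.92467 mol.
Reaction (1): ZnO→CO ratio 1:1 ⇒ n(CO) = 0.92467 mol.
Reaction (2): CO→Fe ratio 3:2 ⇒ n(Fe) = 0.61645 mol.
Reaction (3): Fe→FeS ratio 1:1 ⇒ n(FeS) = 0.61645 mol.
Mass of FeS = 0.61645 × 87.91 = 54.192 g.

54.19 g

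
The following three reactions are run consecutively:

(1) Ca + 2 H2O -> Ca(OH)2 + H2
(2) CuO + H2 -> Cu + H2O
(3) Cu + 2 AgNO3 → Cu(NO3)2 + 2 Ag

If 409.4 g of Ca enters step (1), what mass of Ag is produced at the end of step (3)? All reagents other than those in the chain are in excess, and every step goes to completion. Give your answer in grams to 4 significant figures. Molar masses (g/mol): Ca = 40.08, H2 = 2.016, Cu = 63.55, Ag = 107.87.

2204 g

n(Ca) = 409.4 / 40.08 = 10.215 mol.
Reaction (1): Ca→H2 ratio 1:1 ⇒ n(H2) = 10.215 mol.
Reaction (2): H2→Cu ratio 1:1 ⇒ n(Cu) = 10.215 mol.
Reaction (3): Cu→Ag ratio 1:2 ⇒ n(Ag) = 20.429 mol.
Mass of Ag = 20.429 × 107.87 = 2203.7 g.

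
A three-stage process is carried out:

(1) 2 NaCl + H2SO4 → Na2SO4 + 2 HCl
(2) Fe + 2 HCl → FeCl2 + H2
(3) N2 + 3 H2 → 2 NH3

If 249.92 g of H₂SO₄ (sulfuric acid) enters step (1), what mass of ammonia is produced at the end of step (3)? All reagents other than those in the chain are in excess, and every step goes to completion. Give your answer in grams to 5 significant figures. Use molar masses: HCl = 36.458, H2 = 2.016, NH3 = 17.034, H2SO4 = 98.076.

28.938 g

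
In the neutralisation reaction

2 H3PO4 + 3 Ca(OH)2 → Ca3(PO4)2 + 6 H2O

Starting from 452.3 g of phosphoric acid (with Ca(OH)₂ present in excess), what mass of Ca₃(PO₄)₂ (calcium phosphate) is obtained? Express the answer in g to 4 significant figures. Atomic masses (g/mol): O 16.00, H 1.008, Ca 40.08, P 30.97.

715.8 g

M(H3PO4) = 3(1.008) + 30.97 + 4(16.00) = 97.994 g/mol.
M(Ca3(PO4)2) = 3(40.08) + 2(30.97) + 8(16.00) = 310.18 g/mol.
n(H3PO4) = 452.30 g / 97.994 g/mol = 4.6156 mol.
From the equation the H3PO4:Ca3(PO4)2 mole ratio is 2:1, so n(Ca3(PO4)2) = 4.6156 × 1/2 = 2.3078 mol.
Mass of Ca3(PO4)2 = 2.3078 mol × 310.18 g/mol = 715.83 g.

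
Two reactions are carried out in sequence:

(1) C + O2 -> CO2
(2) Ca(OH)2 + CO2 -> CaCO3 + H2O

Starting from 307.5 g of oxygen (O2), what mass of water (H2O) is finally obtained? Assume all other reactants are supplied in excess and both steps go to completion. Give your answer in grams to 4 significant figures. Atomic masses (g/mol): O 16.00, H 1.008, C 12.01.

M(O2) = 2(16.00) = 32.00 g/mol.
M(H2O) = 2(1.008) + 16.00 = 18.016 g/mol.
n(O2) = 307.50 / 32.00 = 9.6094 mol.
Step 1 gives a 1:1 ratio of O2 to CO2, so n(CO2) = 9.6094 mol.
In step 2 the CO2:H2O ratio is 1:1, so n(H2O) = 9.6094 mol.
Mass of H2O = 9.6094 × 18.016 = 173.12 g.

173.1 g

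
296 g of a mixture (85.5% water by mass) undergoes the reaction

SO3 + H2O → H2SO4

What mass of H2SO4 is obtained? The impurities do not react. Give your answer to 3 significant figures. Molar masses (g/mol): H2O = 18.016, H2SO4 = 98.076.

1380 g

Mass of pure H2O = 296 g × 0.855 = 253.1 g.
n(H2O) = 253.1 g / 18.016 g/mol = 14.05 mol.
From the equation the H2O:H2SO4 mole ratio is 1:1, so n(H2SO4) = 14.05 × 1/1 = 14.05 mol.
Mass of H2SO4 = 14.05 mol × 98.076 g/mol = 1378 g.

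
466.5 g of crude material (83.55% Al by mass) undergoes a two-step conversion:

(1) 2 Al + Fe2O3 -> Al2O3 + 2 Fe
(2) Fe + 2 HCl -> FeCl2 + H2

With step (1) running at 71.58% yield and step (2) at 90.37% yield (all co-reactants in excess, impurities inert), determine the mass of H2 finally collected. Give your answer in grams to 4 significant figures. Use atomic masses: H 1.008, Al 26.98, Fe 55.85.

18.84 g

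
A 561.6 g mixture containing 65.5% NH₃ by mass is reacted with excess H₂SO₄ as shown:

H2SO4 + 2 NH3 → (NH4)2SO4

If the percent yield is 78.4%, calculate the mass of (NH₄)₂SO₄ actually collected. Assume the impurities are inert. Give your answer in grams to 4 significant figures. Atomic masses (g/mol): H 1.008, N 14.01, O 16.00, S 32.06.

Pure NH3 available = 561.6 g × 0.655 = 367.85 g.
M(NH3) = 14.01 + 3(1.008) = 17.034 g/mol.
M((NH4)2SO4) = 2(14.01) + 8(1.008) + 32.06 + 4(16.00) = 132.144 g/mol.
n(NH3) = 367.85 g / 17.034 g/mol = 21.595 mol.
From the equation the NH3:(NH4)2SO4 mole ratio is 2:1, so n((NH4)2SO4) = 21.595 × 1/2 = 10.797 mol.
Mass of (NH4)2SO4 = 10.797 mol × 132.144 g/mol = 1426.8 g.
Actual mass collected = 1426.8 g × 0.784 = 1118.6 g.

1119 g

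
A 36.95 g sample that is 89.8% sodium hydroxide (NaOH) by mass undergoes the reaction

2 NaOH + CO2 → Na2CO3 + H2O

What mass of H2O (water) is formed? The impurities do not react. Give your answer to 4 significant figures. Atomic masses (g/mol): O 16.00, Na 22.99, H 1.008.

7.473 g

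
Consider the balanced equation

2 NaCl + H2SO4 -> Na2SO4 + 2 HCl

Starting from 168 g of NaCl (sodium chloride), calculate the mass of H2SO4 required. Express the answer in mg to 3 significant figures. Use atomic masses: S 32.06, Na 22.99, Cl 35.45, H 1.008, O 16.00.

M(NaCl) = 22.99 + 35.45 = 58.44 g/mol.
M(H2SO4) = 2(1.008) + 32.06 + 4(16.00) = 98.076 g/mol.
n(NaCl) = 168.0 g / 58.44 g/mol = 2.875 mol.
From the equation the NaCl:H2SO4 mole ratio is 2:1, so n(H2SO4) = 2.875 × 1/2 = 1.437 mol.
Mass of H2SO4 = 1.437 mol × 98.076 g/mol = 141.0 g.
Converting to mg: 141.0 g = 141000 mg.

141000 mg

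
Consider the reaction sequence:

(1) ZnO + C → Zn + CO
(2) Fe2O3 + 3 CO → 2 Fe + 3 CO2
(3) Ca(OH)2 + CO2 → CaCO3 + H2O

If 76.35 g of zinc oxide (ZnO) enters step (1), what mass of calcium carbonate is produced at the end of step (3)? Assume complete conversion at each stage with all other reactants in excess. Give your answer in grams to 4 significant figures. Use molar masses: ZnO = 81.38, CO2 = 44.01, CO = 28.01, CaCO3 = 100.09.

n(ZnO) = 76.35 / 81.38 = 0.93819 mol.
Reaction (1): ZnO→CO ratio 1:1 ⇒ n(CO) = 0.93819 mol.
Reaction (2): CO→CO2 ratio 3:3 ⇒ n(CO2) = 0.93819 mol.
Reaction (3): CO2→CaCO3 ratio 1:1 ⇒ n(CaCO3) = 0.93819 mol.
Mass of CaCO3 = 0.93819 × 100.09 = 93.904 g.

93.90 g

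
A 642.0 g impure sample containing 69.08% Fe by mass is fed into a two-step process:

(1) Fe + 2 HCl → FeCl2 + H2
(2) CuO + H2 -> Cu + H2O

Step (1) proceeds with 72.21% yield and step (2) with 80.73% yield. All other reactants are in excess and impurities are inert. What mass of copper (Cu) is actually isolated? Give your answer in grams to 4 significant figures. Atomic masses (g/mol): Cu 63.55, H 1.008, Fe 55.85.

Pure Fe = 642.0 × 0.6908 = 443.49 g.
M(Fe) = 55.85 g/mol.
M(Cu) = 63.55 g/mol.
n(Fe) = 443.49 / 55.85 = 7.9408 mol.
Step 1 (Fe:H2 = 1:1): theoretical n(H2) = 7.9408 mol; at 72.21% yield, n(H2) = 5.7341 mol.
Step 2 (H2:Cu = 1:1): theoretical n(Cu) = 5.7341 mol, so theoretical mass = 5.7341 × 63.55 = 364.40 g.
At 80.73% yield, actual mass of Cu = 364.40 × 0.8073 = 294.18 g.

294.2 g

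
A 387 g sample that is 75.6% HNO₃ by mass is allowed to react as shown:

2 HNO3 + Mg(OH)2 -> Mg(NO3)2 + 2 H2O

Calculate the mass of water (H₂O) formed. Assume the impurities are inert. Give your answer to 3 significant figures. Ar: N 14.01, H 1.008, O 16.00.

Mass of pure HNO3 = 387 g × 0.756 = 292.6 g.
M(HNO3) = 1.008 + 14.01 + 3(16.00) = 63.018 g/mol.
M(H2O) = 2(1.008) + 16.00 = 18.016 g/mol.
n(HNO3) = 292.6 g / 63.018 g/mol = 4.643 mol.
From the equation the HNO3:H2O mole ratio is 2:2, so n(H2O) = 4.643 × 2/2 = 4.643 mol.
Mass of H2O = 4.643 mol × 18.016 g/mol = 83.64 g.

83.6 g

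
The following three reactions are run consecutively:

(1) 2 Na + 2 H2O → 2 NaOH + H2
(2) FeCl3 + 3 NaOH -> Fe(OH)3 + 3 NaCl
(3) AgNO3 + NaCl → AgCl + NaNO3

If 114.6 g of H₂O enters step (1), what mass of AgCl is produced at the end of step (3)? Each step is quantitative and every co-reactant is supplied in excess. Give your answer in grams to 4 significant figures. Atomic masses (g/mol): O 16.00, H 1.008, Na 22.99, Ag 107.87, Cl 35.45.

M(H2O) = 2(1.008) + 16.00 = 18.016 g/mol.
M(AgCl) = 107.87 + 35.45 = 143.32 g/mol.
n(H2O) = 114.6 / 18.016 = 6.3610 mol.
Reaction (1): H2O→NaOH ratio 2:2 ⇒ n(NaOH) = 6.3610 mol.
Reaction (2): NaOH→NaCl ratio 3:3 ⇒ n(NaCl) = 6.3610 mol.
Reaction (3): NaCl→AgCl ratio 1:1 ⇒ n(AgCl) = 6.3610 mol.
Mass of AgCl = 6.3610 × 143.32 = 911.66 g.

911.7 g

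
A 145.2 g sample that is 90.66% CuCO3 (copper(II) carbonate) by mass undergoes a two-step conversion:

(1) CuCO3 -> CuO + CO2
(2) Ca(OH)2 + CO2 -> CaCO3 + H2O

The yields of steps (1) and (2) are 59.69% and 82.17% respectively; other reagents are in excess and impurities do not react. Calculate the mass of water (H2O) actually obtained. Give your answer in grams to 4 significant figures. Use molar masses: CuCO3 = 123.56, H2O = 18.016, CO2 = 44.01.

Pure CuCO3 = 145.2 × 0.9066 = 131.64 g.
n(CuCO3) = 131.64 / 123.56 = 1.0654 mol.
Step 1 (CuCO3:CO2 = 1:1): theoretical n(CO2) = 1.0654 mol; at 59.69% yield, n(CO2) = 0.63593 mol.
Step 2 (CO2:H2O = 1:1): theoretical n(H2O) = 0.63593 mol, so theoretical mass = 0.63593 × 18.016 = 11.457 g.
At 82.17% yield, actual mass of H2O = 11.457 × 0.8217 = 9.4141 g.

9.414 g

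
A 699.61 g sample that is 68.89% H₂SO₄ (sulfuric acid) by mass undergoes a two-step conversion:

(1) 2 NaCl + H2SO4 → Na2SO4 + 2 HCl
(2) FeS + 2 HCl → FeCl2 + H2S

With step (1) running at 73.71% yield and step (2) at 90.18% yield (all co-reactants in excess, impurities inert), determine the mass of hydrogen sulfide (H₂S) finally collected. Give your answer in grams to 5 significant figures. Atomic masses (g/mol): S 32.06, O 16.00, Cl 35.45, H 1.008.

Pure H2SO4 = 699.61 × 0.6889 = 481.961 g.
M(H2SO4) = 2(1.008) + 32.06 + 4(16.00) = 98.076 g/mol.
M(H2S) = 2(1.008) + 32.06 = 34.076 g/mol.
n(H2SO4) = 481.961 / 98.076 = 4.91416 mol.
Step 1 (H2SO4:HCl = 1:2): theoretical n(HCl) = 9.82832 mol; at 73.71% yield, n(HCl) = 7.24446 mol.
Step 2 (HCl:H2S = 2:1): theoretical n(H2S) = 3.62223 mol, so theoretical mass = 3.62223 × 34.076 = 123.431 g.
At 90.18% yield, actual mass of H2S = 123.431 × 0.9018 = 111.310 g.

111.31 g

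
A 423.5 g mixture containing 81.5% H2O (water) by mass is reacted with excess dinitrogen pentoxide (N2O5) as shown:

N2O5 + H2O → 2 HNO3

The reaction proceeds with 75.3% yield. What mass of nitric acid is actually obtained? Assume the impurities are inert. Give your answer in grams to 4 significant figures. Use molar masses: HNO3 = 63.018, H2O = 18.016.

1818 g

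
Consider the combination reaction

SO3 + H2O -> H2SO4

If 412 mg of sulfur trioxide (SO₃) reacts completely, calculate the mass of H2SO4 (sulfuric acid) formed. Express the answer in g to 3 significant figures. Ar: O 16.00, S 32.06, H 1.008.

M(SO3) = 32.06 + 3(16.00) = 80.06 g/mol.
M(H2SO4) = 2(1.008) + 32.06 + 4(16.00) = 98.076 g/mol.
Convert: 412 mg = 0.4120 g.
n(SO3) = 0.4120 g / 80.06 g/mol = 0.005146 mol.
From the equation the SO3:H2SO4 mole ratio is 1:1, so n(H2SO4) = 0.005146 × 1/1 = 0.005146 mol.
Mass of H2SO4 = 0.005146 mol × 98.076 g/mol = 0.5047 g.

0.505 g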